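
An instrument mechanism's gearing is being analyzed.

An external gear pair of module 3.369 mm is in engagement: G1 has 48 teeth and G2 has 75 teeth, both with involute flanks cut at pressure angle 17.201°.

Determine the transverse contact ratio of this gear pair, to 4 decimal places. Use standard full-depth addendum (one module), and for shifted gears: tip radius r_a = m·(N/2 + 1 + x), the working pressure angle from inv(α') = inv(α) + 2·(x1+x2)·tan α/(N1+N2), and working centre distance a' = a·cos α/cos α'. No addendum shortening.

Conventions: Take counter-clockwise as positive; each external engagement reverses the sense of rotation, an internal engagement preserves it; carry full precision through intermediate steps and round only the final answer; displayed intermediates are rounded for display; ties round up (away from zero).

1.9618

single-mesh involute tooth geometry (48T engaging 75T at module 3.369)
base radii: r_b1 = 77.239570, r_b2 = 120.686828
tip radii: r_a1 = 84.225000, r_a2 = 129.706500
no profile shift: α' = α, a' = a
action lengths: √(r_a1²−r_b1²) = 33.584214, √(r_a2²−r_b2²) = 47.523317
base pitch p_b = π·m·cos α = 10.110636
CR = (33.584214 + 47.523317 − 207.193500·sin 17.20100°)/10.110636 = 1.961824
contact ratio ≈ 1.9618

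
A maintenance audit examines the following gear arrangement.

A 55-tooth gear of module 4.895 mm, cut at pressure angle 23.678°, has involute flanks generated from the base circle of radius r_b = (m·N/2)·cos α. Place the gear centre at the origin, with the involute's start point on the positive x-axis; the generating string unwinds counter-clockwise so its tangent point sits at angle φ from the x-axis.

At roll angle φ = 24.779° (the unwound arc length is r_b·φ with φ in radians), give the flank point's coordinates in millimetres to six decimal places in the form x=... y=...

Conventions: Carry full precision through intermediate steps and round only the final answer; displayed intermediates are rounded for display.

recognized (one wheel, involute flank): single-mesh tooth geometry, m = 4.895, N = 55
pitch radius r_p = m·N/2 = 4.895·55/2 = 134.612500
base radius r_b = r_p·cos α = 134.612500·cos 23.678° = 123.280397
roll angle φ = 24.779° = 0.43247514 rad
x = r_b·(cos φ + φ·sin φ) = 134.275757
y = r_b·(sin φ − φ·cos φ) = 3.262207

x=134.275757 y=3.262207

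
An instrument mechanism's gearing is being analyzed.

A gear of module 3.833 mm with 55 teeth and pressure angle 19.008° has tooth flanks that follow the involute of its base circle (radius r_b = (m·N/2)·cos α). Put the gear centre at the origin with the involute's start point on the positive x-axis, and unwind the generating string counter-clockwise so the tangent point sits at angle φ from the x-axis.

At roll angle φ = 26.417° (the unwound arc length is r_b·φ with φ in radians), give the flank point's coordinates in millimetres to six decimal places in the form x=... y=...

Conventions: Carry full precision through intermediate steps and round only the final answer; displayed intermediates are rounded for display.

class = single-mesh tooth geometry [base-circle involute, m = 3.833, 55T]
pitch radius r_p = m·N/2 = 3.833·55/2 = 105.407500
base radius r_b = r_p·cos α = 105.407500·cos 19.008° = 99.659957
roll angle φ = 26.417° = 0.46106363 rad
x = r_b·(cos φ + φ·sin φ) = 109.696455
y = r_b·(sin φ − φ·cos φ) = 3.187290

x=109.696455 y=3.187290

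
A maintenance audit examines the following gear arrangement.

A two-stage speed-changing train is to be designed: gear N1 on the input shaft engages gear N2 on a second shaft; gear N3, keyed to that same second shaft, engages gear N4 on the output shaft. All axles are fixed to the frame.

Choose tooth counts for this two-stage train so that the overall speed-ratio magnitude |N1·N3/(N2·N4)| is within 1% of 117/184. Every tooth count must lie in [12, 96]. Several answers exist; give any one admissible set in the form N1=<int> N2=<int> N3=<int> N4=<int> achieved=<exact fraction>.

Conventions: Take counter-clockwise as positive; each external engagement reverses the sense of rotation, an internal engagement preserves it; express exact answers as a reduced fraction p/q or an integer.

N1=13 N2=16 N3=18 N4=23 achieved=117/184

topology: fixed-axis compound train — 2 stages, target 117/184
target = 117/184 in lowest terms: an exact hit needs N1·N3 = k·117 and N2·N4 = k·184 for one integer k, every count in [12, 96]; additionally prefer no 1:1 stage (N1 ≠ N2, N3 ≠ N4)
k = 1: no 1:1-free in-range split of k·117 and k·184 into factor pairs; take k = 2
k = 2: N1·N3 = 234 = 13·18, N2·N4 = 368 = 16·23
achieved = 13·18/(16·23) = 117/184; |achieved − target| = 0 ≤ 117/18400 ✓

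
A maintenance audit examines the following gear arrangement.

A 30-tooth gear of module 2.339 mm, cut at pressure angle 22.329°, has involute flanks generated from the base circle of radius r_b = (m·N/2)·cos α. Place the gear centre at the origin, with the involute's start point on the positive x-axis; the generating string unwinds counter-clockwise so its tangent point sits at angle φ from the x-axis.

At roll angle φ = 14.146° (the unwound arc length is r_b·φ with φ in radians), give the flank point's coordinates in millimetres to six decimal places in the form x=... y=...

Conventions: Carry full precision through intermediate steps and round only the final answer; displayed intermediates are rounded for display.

x=33.428371 y=0.161821

single-mesh involute tooth geometry (30T wheel at module 2.339)
pitch radius r_p = m·N/2 = 2.339·30/2 = 35.085000
base radius r_b = r_p·cos α = 35.085000·cos 22.329° = 32.454240
roll angle φ = 14.146° = 0.24689428 rad
x = r_b·(cos φ + φ·sin φ) = 33.428371
y = r_b·(sin φ − φ·cos φ) = 0.161821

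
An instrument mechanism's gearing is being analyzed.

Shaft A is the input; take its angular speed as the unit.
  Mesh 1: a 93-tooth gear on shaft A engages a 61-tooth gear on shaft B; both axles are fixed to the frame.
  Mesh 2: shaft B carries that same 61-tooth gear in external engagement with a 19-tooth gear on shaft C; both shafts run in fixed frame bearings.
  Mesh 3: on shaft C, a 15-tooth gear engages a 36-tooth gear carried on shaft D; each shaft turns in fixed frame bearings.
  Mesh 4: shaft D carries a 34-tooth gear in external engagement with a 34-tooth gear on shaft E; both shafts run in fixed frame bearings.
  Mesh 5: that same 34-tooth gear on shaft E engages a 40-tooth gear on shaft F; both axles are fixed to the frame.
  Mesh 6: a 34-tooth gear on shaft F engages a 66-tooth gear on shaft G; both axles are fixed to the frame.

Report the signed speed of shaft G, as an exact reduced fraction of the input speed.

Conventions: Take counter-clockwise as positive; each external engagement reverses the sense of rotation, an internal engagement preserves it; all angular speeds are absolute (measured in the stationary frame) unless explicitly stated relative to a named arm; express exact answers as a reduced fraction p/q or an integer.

8959/10032

6-mesh fixed-axis compound train (all bearings frame-fixed)
mesh 1 [93T→61T]: |ω|/ω_in = 1×93/61 = 93/61, sense flips to −
mesh 2 [61T→19T]: |ω|/ω_in = (93/61)×61/19 = 93/19, sense flips to +
mesh 3 [15T→36T]: |ω|/ω_in = (93/19)×15/36 = 155/76, sense flips to −
mesh 4 [34T→34T]: |ω|/ω_in = (155/76)×34/34 = 155/76, sense flips to +
mesh 5 [34T→40T]: |ω|/ω_in = (155/76)×34/40 = 527/304, sense flips to −
mesh 6 [34T→66T]: |ω|/ω_in = (527/304)×34/66 = 8959/10032, sense flips to +
signed output speed (× input speed) = 8959/10032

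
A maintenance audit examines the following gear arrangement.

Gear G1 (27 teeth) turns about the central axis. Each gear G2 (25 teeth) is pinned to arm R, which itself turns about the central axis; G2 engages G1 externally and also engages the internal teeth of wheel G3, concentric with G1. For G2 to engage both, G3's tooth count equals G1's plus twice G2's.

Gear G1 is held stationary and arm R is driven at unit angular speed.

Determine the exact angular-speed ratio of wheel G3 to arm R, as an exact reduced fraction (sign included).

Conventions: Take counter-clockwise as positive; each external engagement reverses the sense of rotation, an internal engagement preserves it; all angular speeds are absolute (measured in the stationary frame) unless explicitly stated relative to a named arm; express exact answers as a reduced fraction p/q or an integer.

104/77

planetary set (27T centre, 25T on arm, 77T internal) — Willis relation
ring teeth: 27 + 2·25 = 77
27(ω_sun−ω_arm) = −77(ω_ring−ω_arm),  ω_sun = 0, ω_arm = 1
ω_ring = 1 − (27/77)(0−1) = 104/77
ω_out/ω_in = 104/77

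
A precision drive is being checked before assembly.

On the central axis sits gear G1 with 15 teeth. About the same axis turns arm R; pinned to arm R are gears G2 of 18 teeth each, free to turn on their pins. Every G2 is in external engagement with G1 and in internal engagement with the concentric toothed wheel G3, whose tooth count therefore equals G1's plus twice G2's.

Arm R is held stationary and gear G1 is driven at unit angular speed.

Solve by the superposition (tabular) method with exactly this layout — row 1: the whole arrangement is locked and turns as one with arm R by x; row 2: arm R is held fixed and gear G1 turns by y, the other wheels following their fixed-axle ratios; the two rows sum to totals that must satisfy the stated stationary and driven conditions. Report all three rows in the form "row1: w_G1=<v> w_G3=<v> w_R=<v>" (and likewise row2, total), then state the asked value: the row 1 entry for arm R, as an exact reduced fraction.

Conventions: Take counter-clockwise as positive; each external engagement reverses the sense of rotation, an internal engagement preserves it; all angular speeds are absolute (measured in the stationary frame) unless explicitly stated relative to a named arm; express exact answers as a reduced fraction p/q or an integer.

row1: w_G1=0 w_G3=0 w_R=0
row2: w_G1=1 w_G3=-5/17 w_R=0
total: w_G1=1 w_G3=-5/17 w_R=0
asked value: 0

planetary set (15T centre, 18T on arm, 51T internal) — Willis relation
row 1 (train locked, turned with arm): all members turn x
row 2 (arm held, sun turns y): ω_ring = −(15/51)·y, ω_arm = 0
boundary: total ω_arm = x = 0 and total ω_sun = x + y = 1  ⇒  y = 1, x = 0
row 2 ring = −(15/51)·1 = -5/17
totals (row 1 + row 2): sun 0 + 1 = 1, ring 0 + (-5/17) = -5/17, arm 0 + 0 = 0
asked cell (row1, arm) = 0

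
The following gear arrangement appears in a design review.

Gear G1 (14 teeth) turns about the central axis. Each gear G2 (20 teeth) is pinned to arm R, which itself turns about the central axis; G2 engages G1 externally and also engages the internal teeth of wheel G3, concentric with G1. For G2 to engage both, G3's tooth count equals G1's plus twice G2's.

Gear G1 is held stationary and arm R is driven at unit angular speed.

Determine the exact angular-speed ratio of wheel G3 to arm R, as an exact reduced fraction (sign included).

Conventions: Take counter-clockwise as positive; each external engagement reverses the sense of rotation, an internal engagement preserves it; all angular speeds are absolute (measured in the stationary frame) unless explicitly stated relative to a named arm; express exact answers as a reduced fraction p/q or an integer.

34/27

class = planetary set [G3 = 14+2·20 = 54; Willis about the carrier]
ring teeth: 14 + 2·20 = 54
14(ω_sun−ω_arm) = −54(ω_ring−ω_arm),  ω_sun = 0, ω_arm = 1
ω_ring = 1 − (14/54)(0−1) = 34/27
ω_out/ω_in = 34/27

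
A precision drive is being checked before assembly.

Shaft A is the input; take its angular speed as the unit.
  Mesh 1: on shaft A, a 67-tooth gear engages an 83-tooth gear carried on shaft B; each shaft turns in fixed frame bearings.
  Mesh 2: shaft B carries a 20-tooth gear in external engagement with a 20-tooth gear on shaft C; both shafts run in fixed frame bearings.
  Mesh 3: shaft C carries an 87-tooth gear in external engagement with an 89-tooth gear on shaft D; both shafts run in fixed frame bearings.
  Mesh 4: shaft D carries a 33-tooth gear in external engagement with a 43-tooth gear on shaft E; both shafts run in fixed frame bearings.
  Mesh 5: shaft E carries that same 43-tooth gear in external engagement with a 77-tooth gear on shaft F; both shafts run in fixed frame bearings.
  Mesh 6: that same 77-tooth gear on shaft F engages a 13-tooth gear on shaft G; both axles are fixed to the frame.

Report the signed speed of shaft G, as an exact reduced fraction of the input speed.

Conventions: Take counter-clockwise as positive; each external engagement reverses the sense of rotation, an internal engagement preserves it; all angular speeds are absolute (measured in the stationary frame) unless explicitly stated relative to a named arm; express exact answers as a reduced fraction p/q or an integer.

192357/96031

6-mesh fixed-axis compound train (all bearings frame-fixed)
mesh 1 [67T→83T]: |ω|/ω_in = 1×67/83 = 67/83, sense flips to −
mesh 2 [20T→20T]: |ω|/ω_in = (67/83)×20/20 = 67/83, sense flips to +
mesh 3 [87T→89T]: |ω|/ω_in = (67/83)×87/89 = 5829/7387, sense flips to −
mesh 4 [33T→43T]: |ω|/ω_in = (5829/7387)×33/43 = 192357/317641, sense flips to +
mesh 5 [43T→77T]: |ω|/ω_in = (192357/317641)×43/77 = 17487/51709, sense flips to −
mesh 6 [77T→13T]: |ω|/ω_in = (17487/51709)×77/13 = 192357/96031, sense flips to +
signed output speed (× input speed) = 192357/96031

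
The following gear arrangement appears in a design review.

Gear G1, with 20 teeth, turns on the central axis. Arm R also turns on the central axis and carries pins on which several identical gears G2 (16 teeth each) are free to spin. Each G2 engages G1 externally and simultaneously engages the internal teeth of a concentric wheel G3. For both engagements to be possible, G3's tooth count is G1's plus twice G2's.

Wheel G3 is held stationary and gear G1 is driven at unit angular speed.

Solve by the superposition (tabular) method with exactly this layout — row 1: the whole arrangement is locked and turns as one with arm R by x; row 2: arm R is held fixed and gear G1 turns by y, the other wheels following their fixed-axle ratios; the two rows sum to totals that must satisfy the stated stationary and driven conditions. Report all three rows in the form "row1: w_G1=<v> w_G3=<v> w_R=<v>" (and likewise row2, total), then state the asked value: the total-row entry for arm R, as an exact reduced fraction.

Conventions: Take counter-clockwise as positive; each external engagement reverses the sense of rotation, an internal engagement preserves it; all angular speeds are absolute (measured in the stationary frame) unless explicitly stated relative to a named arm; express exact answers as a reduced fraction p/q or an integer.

planetary set (20T centre, 16T on arm, 52T internal) — Willis relation
row 1 — lock + rotate with arm: ω_sun = ω_ring = ω_arm = x
superposition row 2 [arm held]: sun y, ring −(20/52)·y, arm 0
boundary: total ω_ring = x − (20/52)·y = 0 and total ω_sun = x + y = 1  ⇒  y = 13/18, x = 5/18
row 2 ring = −(20/52)·13/18 = -5/18
totals (row 1 + row 2): sun 5/18 + 13/18 = 1, ring 5/18 + (-5/18) = 0, arm 5/18 + 0 = 5/18
asked cell (total, arm) = 5/18

row1: w_G1=5/18 w_G3=5/18 w_R=5/18
row2: w_G1=13/18 w_G3=-5/18 w_R=0
total: w_G1=1 w_G3=0 w_R=5/18
asked value: 5/18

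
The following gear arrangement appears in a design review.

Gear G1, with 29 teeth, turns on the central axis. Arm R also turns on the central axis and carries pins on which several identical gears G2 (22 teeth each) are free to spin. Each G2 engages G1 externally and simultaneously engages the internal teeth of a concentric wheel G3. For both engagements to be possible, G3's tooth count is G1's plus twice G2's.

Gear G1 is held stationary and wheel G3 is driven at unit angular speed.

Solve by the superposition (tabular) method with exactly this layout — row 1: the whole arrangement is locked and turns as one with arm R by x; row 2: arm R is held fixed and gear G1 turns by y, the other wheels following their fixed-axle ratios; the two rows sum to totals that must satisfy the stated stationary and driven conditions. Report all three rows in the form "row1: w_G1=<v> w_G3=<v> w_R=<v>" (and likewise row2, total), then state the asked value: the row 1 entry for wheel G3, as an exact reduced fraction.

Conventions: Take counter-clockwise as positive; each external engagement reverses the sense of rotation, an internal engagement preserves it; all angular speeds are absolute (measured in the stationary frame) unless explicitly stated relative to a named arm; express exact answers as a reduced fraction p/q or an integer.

planetary set (29T centre, 22T on arm, 73T internal) — Willis relation
row 1: whole set turns with the arm by x
row 2 (arm held, sun turns y): ω_ring = −(29/73)·y, ω_arm = 0
boundary: total ω_sun = x + y = 0 and total ω_ring = x − (29/73)·y = 1  ⇒  y = -73/102, x = 73/102
row 2 ring = −(29/73)·(-73/102) = 29/102
totals (row 1 + row 2): sun 73/102 + (-73/102) = 0, ring 73/102 + 29/102 = 1, arm 73/102 + 0 = 73/102
asked cell (row1, ring) = 73/102

row1: w_G1=73/102 w_G3=73/102 w_R=73/102
row2: w_G1=-73/102 w_G3=29/102 w_R=0
total: w_G1=0 w_G3=1 w_R=73/102
asked value: 73/102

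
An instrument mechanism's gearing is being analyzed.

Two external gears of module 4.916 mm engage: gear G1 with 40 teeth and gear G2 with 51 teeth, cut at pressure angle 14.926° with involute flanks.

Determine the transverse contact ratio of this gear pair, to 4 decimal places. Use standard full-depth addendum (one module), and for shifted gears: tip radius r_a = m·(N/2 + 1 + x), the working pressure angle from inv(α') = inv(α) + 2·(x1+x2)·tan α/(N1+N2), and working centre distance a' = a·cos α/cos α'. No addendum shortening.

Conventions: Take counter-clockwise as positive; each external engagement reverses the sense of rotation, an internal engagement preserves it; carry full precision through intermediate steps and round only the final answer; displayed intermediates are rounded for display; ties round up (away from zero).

2.0597

topology: single-mesh involute geometry — m = 4.916, 40T/51T pair
base radii: r_b1 = 95.002614, r_b2 = 121.128333
tip radii: r_a1 = 103.236000, r_a2 = 130.274000
no profile shift: α' = α, a' = a
action lengths: √(r_a1²−r_b1²) = 40.400186, √(r_a2²−r_b2²) = 47.950412
base pitch p_b = π·m·cos α = 14.922976
CR = (40.400186 + 47.950412 − 223.678000·sin 14.92600°)/14.922976 = 2.059748
contact ratio ≈ 2.0597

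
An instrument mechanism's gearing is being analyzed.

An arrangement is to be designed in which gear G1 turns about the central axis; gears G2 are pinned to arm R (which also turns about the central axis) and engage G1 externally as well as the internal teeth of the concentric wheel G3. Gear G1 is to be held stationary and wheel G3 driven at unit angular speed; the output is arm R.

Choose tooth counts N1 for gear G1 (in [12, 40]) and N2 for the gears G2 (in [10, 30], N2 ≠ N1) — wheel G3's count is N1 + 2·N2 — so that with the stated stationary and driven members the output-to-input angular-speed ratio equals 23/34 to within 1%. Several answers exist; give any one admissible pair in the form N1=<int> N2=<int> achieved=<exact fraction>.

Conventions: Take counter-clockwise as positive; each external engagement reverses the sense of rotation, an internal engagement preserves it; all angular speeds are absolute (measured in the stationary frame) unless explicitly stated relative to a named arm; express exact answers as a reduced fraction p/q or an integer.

class = planetary set [ratio 23/34 wanted; Willis about the carrier]
Willis with ω_sun = 0: ω_arm/ω_ring = N3/(N1+N3); set equal to 23/34  ⇒  N3/N1 = (23/34)/(1 − 23/34) = 23/11
N3 = N1 + 2·N2  ⇒  N2/N1 = (N3/N1 − 1)/2 = (23/11 − 1)/2 = 6/11
smallest multiple with N1 ≥ 12 and N2 ≥ 10: k = 2  ⇒  N1 = 2·11 = 22, N2 = 2·6 = 12 (N1 ≤ 40, N2 ≤ 30, N2 ≠ N1 ✓), N3 = 22 + 2·12 = 46
check: N3/(N1+N3) with N1 = 22, N3 = 46 gives 23/34; |achieved − target| = 0 ≤ 23/3400 ✓

N1=22 N2=12 achieved=23/34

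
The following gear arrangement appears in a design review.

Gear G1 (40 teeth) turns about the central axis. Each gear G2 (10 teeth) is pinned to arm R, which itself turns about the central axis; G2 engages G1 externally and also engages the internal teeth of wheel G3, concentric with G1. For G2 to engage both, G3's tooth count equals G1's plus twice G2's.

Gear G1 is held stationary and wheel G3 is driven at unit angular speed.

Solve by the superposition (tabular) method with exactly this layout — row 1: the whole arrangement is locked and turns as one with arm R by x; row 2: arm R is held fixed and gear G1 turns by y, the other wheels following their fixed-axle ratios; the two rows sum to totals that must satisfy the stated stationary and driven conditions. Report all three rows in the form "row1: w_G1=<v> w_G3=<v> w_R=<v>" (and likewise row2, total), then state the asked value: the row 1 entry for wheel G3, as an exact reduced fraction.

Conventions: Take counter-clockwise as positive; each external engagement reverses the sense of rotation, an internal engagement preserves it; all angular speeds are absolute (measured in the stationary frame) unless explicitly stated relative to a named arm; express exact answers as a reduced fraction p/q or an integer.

class = planetary set [G3 = 40+2·10 = 60; Willis about the carrier]
superposition row 1 [locked train]: every member turns x
row 2 — arm fixed, fixed-axis ratios: sun y, ring −(40/60)·y, arm 0
boundary: total ω_sun = x + y = 0 and total ω_ring = x − (40/60)·y = 1  ⇒  y = -3/5, x = 3/5
row 2 ring = −(40/60)·(-3/5) = 2/5
totals (row 1 + row 2): sun 3/5 + (-3/5) = 0, ring 3/5 + 2/5 = 1, arm 3/5 + 0 = 3/5
asked cell (row1, ring) = 3/5

row1: w_G1=3/5 w_G3=3/5 w_R=3/5
row2: w_G1=-3/5 w_G3=2/5 w_R=0
total: w_G1=0 w_G3=1 w_R=3/5
asked value: 3/5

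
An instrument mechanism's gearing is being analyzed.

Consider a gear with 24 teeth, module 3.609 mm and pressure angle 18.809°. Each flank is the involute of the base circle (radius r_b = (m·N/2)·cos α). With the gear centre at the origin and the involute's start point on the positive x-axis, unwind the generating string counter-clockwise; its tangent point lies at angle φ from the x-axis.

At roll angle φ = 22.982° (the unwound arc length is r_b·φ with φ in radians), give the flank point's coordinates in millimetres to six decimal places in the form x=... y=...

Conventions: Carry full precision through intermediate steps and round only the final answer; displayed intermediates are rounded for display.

recognized (one wheel, involute flank): single-mesh tooth geometry, m = 3.609, N = 24
pitch radius r_p = m·N/2 = 3.609·24/2 = 43.308000
base radius r_b = r_p·cos α = 43.308000·cos 18.809° = 40.995293
roll angle φ = 22.982° = 0.40111157 rad
x = r_b·(cos φ + φ·sin φ) = 44.161701
y = r_b·(sin φ − φ·cos φ) = 0.867770

x=44.161701 y=0.867770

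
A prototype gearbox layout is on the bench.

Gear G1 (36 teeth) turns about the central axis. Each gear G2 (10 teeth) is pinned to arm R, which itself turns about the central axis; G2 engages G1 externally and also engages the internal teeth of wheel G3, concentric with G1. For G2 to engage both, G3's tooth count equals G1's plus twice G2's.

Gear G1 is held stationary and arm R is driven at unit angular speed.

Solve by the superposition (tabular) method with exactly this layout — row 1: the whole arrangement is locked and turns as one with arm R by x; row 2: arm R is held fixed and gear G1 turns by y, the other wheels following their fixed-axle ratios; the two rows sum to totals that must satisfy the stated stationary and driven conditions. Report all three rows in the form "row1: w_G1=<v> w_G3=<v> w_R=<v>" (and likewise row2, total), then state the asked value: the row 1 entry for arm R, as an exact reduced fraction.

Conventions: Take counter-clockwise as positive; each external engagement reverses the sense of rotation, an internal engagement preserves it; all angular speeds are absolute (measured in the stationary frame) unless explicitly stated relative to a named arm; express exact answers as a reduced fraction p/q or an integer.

topology: planetary set — G1 36T / G2 10T / G3 56T, arm = carrier (Willis)
row 1 (train locked, turned with arm): all members turn x
superposition row 2 [arm held]: sun y, ring −(36/56)·y, arm 0
boundary: total ω_sun = x + y = 0 and total ω_arm = x = 1  ⇒  y = -1, x = 1
row 2 ring = −(36/56)·(-1) = 9/14
totals (row 1 + row 2): sun 1 + (-1) = 0, ring 1 + 9/14 = 23/14, arm 1 + 0 = 1
asked cell (row1, arm) = 1

row1: w_G1=1 w_G3=1 w_R=1
row2: w_G1=-1 w_G3=9/14 w_R=0
total: w_G1=0 w_G3=23/14 w_R=1
asked value: 1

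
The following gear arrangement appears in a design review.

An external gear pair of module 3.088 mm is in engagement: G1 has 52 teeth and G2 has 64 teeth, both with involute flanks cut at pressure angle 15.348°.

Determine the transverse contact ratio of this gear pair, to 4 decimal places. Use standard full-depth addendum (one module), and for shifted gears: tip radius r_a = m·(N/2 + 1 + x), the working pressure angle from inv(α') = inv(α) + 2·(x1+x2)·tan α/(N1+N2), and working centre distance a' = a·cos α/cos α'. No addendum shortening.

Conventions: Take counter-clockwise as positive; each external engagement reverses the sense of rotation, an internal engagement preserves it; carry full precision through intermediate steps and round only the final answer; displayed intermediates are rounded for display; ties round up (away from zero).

2.0993

class = single-mesh tooth geometry [involute pair 52T × 64T, m = 3.088]
base radii: r_b1 = 77.424610, r_b2 = 95.291828
tip radii: r_a1 = 83.376000, r_a2 = 101.904000
no profile shift: α' = α, a' = a
action lengths: √(r_a1²−r_b1²) = 30.935208, √(r_a2²−r_b2²) = 36.109455
base pitch p_b = π·m·cos α = 9.355253
CR = (30.935208 + 36.109455 − 179.104000·sin 15.34800°)/9.355253 = 2.099273
contact ratio ≈ 2.0993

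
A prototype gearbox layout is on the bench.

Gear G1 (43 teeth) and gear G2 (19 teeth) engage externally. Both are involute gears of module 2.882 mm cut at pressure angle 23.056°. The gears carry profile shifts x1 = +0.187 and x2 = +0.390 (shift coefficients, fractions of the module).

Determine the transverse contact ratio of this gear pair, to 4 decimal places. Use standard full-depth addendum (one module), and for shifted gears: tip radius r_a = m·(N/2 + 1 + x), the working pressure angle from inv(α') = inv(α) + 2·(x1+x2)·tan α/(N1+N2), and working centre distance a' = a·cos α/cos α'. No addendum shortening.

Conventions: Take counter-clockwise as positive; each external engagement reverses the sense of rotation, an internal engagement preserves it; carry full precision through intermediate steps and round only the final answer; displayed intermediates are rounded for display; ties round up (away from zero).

class = single-mesh tooth geometry [involute pair 43T × 19T, m = 2.882]
base radii: r_b1 = 57.013552, r_b2 = 25.192034
tip radii: r_a1 = 65.383934, r_a2 = 31.384980
inv(α') = inv(23.056°) + 2·(+0.187+0.390)·tan α/(43+19) = 0.03114786  ⇒  α' = 25.30470°
a' = a·cos α / cos α' = 89.3420·cos 23.056°/cos 25.30470° = 90.930604
action lengths: √(r_a1²−r_b1²) = 32.008026, √(r_a2²−r_b2²) = 18.718397
base pitch p_b = π·m·cos α = 8.330854
CR = (32.008026 + 18.718397 − 90.930604·sin 25.30470°)/8.330854 = 1.423596
contact ratio ≈ 1.4236

1.4236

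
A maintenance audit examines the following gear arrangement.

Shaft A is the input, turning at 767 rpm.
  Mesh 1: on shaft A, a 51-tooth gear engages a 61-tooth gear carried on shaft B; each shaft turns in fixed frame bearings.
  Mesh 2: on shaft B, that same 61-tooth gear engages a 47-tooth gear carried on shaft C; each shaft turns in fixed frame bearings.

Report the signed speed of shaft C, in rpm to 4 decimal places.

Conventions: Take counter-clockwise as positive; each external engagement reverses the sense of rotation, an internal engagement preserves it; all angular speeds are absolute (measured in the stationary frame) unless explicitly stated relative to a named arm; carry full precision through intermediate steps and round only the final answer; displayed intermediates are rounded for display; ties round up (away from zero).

+832.2766 rpm

2-mesh fixed-axis compound train (all bearings frame-fixed)
mesh 1 [51T→61T]: ω = 767.0000×51/61 = 641.2623 rpm, sense flips to −
mesh 2 [61T→47T]: ω = 641.2623×61/47 = 832.2766 rpm, sense flips to +
signed output speed = +832.2766 rpm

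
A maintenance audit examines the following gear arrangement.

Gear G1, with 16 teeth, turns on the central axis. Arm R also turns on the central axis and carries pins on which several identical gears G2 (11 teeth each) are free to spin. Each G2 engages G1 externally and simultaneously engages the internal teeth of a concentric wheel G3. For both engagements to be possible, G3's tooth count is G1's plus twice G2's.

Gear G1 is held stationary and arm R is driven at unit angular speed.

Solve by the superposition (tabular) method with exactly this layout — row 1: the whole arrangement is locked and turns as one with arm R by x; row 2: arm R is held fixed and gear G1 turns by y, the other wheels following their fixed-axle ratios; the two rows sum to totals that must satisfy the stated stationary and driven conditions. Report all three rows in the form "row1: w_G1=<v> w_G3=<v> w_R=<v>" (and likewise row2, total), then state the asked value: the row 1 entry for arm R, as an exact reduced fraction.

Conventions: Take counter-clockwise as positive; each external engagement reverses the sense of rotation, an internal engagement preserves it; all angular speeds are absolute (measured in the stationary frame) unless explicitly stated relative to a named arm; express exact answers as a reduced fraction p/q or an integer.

row1: w_G1=1 w_G3=1 w_R=1
row2: w_G1=-1 w_G3=8/19 w_R=0
total: w_G1=0 w_G3=27/19 w_R=1
asked value: 1

planetary set (16T centre, 11T on arm, 38T internal) — Willis relation
row 1 — lock + rotate with arm: ω_sun = ω_ring = ω_arm = x
row 2 — arm fixed, fixed-axis ratios: sun y, ring −(16/38)·y, arm 0
boundary: total ω_sun = x + y = 0 and total ω_arm = x = 1  ⇒  y = -1, x = 1
row 2 ring = −(16/38)·(-1) = 8/19
totals (row 1 + row 2): sun 1 + (-1) = 0, ring 1 + 8/19 = 27/19, arm 1 + 0 = 1
asked cell (row1, arm) = 1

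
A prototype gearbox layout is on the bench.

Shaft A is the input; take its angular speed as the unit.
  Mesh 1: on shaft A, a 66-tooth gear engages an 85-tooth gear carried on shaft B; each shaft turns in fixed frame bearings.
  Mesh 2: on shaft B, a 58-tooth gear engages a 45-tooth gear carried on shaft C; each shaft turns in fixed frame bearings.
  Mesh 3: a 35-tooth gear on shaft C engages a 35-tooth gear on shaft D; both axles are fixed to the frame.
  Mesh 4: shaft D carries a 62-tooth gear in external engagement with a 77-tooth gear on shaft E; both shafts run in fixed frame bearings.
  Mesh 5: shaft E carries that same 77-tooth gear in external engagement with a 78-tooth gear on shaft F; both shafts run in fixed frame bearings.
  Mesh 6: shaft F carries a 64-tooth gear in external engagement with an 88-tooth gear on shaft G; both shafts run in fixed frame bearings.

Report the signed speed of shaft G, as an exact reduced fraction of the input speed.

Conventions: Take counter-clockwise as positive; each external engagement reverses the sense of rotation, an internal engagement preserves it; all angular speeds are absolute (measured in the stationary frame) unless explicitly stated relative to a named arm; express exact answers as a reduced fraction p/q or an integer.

28768/49725

6-mesh fixed-axis compound train (all bearings frame-fixed)
mesh 1 [66T→85T]: |ω|/ω_in = 1×66/85 = 66/85, sense flips to −
mesh 2 [58T→45T]: |ω|/ω_in = (66/85)×58/45 = 1276/1275, sense flips to +
mesh 3 [35T→35T]: |ω|/ω_in = (1276/1275)×35/35 = 1276/1275, sense flips to −
mesh 4 [62T→77T]: |ω|/ω_in = (1276/1275)×62/77 = 7192/8925, sense flips to +
mesh 5 [77T→78T]: |ω|/ω_in = (7192/8925)×77/78 = 39556/49725, sense flips to −
mesh 6 [64T→88T]: |ω|/ω_in = (39556/49725)×64/88 = 28768/49725, sense flips to +
signed output speed (× input speed) = 28768/49725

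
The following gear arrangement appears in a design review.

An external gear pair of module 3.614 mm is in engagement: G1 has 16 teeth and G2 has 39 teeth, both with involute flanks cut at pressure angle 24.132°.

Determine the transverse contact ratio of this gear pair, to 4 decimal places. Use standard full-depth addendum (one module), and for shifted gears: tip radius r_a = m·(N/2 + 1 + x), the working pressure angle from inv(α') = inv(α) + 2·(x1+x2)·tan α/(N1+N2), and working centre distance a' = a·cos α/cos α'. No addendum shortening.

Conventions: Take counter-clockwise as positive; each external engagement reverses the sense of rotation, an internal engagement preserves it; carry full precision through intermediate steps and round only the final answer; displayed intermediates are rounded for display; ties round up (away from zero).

1.4636

single-mesh involute tooth geometry (16T engaging 39T at module 3.614)
base radii: r_b1 = 26.385264, r_b2 = 64.314081
tip radii: r_a1 = 32.526000, r_a2 = 74.087000
no profile shift: α' = α, a' = a
action lengths: √(r_a1²−r_b1²) = 19.019950, √(r_a2²−r_b2²) = 36.777473
base pitch p_b = π·m·cos α = 10.361469
CR = (19.019950 + 36.777473 − 99.385000·sin 24.13200°)/10.361469 = 1.463580
contact ratio ≈ 1.4636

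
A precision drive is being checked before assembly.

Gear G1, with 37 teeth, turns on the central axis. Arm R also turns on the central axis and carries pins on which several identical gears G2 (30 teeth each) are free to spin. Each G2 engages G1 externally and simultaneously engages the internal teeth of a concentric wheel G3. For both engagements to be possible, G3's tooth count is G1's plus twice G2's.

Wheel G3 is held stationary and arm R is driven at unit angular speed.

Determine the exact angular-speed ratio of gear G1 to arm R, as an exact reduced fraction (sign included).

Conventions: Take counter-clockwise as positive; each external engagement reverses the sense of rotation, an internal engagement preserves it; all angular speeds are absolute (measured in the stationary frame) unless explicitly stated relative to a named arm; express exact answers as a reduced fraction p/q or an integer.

topology: planetary set — G1 37T / G2 30T / G3 97T, arm = carrier (Willis)
ring teeth: 37 + 2·30 = 97
37(ω_sun−ω_arm) = −97(ω_ring−ω_arm),  ω_ring = 0, ω_arm = 1
ω_sun = 1 − (97/37)(0−1) = 134/37
ω_out/ω_in = 134/37

134/37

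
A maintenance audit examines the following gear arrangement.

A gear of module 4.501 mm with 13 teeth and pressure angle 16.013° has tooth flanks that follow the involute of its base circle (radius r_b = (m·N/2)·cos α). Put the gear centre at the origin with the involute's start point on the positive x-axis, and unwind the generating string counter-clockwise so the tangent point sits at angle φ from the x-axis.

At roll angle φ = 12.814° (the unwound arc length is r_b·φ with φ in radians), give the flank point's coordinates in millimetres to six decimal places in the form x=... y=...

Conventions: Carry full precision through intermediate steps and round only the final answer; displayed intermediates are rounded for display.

x=28.815835 y=0.104334

single-mesh involute tooth geometry (13T wheel at module 4.501)
pitch radius r_p = m·N/2 = 4.501·13/2 = 29.256500
base radius r_b = r_p·cos α = 29.256500·cos 16.013° = 28.121322
roll angle φ = 12.814° = 0.22364649 rad
x = r_b·(cos φ + φ·sin φ) = 28.815835
y = r_b·(sin φ − φ·cos φ) = 0.104334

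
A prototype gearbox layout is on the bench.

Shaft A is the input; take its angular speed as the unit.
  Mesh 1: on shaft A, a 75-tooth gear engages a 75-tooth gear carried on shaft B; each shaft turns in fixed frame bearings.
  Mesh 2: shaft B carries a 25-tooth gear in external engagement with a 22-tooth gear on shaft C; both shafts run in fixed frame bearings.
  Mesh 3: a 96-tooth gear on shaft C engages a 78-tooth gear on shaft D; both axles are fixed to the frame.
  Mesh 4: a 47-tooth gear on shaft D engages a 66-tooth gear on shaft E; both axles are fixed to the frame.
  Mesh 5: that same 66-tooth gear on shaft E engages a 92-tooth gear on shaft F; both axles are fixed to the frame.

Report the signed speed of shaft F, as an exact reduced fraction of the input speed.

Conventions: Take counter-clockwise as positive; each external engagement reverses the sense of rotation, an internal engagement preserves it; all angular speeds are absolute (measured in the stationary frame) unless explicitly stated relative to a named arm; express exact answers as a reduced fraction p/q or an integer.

-2350/3289

5-mesh fixed-axis compound train (all bearings frame-fixed)
mesh 1 [75T→75T]: |ω|/ω_in = 1×75/75 = 1, sense flips to −
mesh 2 [25T→22T]: |ω|/ω_in = 1×25/22 = 25/22, sense flips to +
mesh 3 [96T→78T]: |ω|/ω_in = (25/22)×96/78 = 200/143, sense flips to −
mesh 4 [47T→66T]: |ω|/ω_in = (200/143)×47/66 = 4700/4719, sense flips to +
mesh 5 [66T→92T]: |ω|/ω_in = (4700/4719)×66/92 = 2350/3289, sense flips to −
signed output speed (× input speed) = -2350/3289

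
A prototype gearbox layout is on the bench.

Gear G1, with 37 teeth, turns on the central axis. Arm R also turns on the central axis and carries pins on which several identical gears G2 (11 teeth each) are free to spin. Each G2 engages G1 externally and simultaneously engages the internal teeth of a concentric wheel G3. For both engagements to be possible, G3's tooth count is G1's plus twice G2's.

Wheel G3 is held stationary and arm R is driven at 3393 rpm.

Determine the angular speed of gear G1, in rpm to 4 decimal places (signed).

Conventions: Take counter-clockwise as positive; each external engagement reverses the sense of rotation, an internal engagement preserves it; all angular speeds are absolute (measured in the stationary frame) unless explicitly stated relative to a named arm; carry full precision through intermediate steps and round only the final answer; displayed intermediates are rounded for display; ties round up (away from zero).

recognized (axles ride arm R): planetary set, 37/11/59 teeth
normalise by the input: solve with ω_arm = 1, then scale by 3393 rpm
ring teeth: 37 + 2·11 = 59
37(ω_sun−ω_arm) = −59(ω_ring−ω_arm),  ω_ring = 0, ω_arm = 1
ω_sun = 1 − (59/37)(0−1) = 96/37
scale: ω_sun = 96/37 × 3393 rpm = +8803.4595 rpm

+8803.4595 rpm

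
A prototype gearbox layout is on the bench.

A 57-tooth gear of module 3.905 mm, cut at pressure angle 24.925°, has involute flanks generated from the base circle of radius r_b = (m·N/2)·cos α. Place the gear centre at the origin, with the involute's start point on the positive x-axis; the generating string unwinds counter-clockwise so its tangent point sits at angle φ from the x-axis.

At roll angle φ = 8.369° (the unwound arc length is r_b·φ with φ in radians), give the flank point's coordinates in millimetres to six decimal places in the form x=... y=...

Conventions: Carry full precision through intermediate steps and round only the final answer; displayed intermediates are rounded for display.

single-mesh involute tooth geometry (57T wheel at module 3.905)
pitch radius r_p = m·N/2 = 3.905·57/2 = 111.292500
base radius r_b = r_p·cos α = 111.292500·cos 24.925° = 100.926741
roll angle φ = 8.369° = 0.14606661 rad
x = r_b·(cos φ + φ·sin φ) = 101.997664
y = r_b·(sin φ − φ·cos φ) = 0.104619

x=101.997664 y=0.104619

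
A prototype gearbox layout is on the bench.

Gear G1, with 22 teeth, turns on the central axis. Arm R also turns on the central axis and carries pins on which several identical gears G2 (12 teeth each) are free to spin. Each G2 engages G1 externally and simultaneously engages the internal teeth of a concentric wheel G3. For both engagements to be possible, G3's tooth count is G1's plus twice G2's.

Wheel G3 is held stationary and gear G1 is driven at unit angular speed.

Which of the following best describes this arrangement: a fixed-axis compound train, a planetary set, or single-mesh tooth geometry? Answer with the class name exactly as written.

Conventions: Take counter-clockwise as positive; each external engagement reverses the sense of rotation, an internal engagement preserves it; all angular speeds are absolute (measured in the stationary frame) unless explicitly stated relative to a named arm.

planetary set

recognized (axles ride arm R): planetary set, 22/12/46 teeth
classification: planetary set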